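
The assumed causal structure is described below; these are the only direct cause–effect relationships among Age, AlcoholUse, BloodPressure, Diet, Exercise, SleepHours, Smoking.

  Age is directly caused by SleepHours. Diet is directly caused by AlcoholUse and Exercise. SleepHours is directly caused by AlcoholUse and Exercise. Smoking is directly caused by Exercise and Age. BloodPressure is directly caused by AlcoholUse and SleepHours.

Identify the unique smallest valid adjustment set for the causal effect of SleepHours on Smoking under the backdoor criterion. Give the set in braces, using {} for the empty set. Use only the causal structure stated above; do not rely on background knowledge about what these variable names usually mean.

Variables eligible for adjustment (non-descendants of SleepHours, excluding SleepHours and Smoking): {AlcoholUse, Diet, Exercise}.
Backdoor paths from SleepHours to Smoking:
  P1: SleepHours <- AlcoholUse -> Diet <- Exercise -> Smoking
  P2: SleepHours <- Exercise -> Smoking
The empty set is not sufficient: P2 (SleepHours <- Exercise -> Smoking) has no collider blocking it and no conditioned non-collider, so it is open.
Try {Exercise}:
  P1: blocked at collider Diet (neither it nor any descendant is in the conditioning set).
  P2: blocked at fork node Exercise ∈ conditioning set.
{Exercise} contains no descendant of SleepHours and blocks every backdoor path.
No other singleton works — e.g. {AlcoholUse} leaves P2 open — so {Exercise} is the unique smallest valid adjustment set.

{Exercise}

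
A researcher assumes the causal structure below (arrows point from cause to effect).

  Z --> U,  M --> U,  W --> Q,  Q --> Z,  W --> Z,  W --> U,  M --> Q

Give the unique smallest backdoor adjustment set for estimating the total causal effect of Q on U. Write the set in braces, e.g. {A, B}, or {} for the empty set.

Variables eligible for adjustment (non-descendants of Q, excluding Q and U): {M, W}.
Backdoor paths from Q to U:
  P1: Q <- W -> Z -> U
  P2: Q <- W -> U
  P3: Q <- M -> U
The empty set is not sufficient: P1 (Q <- W -> Z -> U) has no collider blocking it and no conditioned non-collider, so it is open.
Try {M, W}:
  P1: blocked at fork node W ∈ conditioning set.
  P2: blocked at fork node W ∈ conditioning set.
  P3: blocked at fork node M ∈ conditioning set.
{M, W} contains no descendant of Q and blocks every backdoor path.
Every element of {M, W} is needed (dropping M leaves P3 open; dropping W leaves P1 open), so no proper subset is valid.
Among all size-2 subsets of the eligible variables, only {M, W} blocks every backdoor path, so it is the unique smallest valid adjustment set.

{M, W}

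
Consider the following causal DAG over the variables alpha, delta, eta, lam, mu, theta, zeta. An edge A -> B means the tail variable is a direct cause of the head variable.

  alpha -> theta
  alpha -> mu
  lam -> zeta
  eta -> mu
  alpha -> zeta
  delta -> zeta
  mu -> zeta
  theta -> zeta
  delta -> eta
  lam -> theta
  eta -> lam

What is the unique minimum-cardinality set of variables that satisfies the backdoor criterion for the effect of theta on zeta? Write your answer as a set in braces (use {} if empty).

Variables eligible for adjustment (non-descendants of theta, excluding theta and zeta): {alpha, delta, eta, lam, mu}.
Backdoor paths from theta to zeta:
  P1: theta <- alpha -> mu <- eta <- delta -> zeta
  P2: theta <- alpha -> mu <- eta -> lam -> zeta
  P3: theta <- alpha -> mu -> zeta
  P4: theta <- alpha -> zeta
  P5: theta <- lam <- eta <- delta -> zeta
  P6: theta <- lam <- eta -> mu <- alpha -> zeta
  P7: theta <- lam <- eta -> mu -> zeta
  P8: theta <- lam -> zeta
The empty set is not sufficient: P3 (theta <- alpha -> mu -> zeta) has no collider blocking it and no conditioned non-collider, so it is open.
Try {alpha, lam}:
  P1: blocked at fork node alpha ∈ conditioning set.
  P2: blocked at fork node alpha ∈ conditioning set.
  P3: blocked at fork node alpha ∈ conditioning set.
  P4: blocked at fork node alpha ∈ conditioning set.
  P5: blocked at chain node lam ∈ conditioning set.
  P6: blocked at chain node lam ∈ conditioning set.
  P7: blocked at chain node lam ∈ conditioning set.
  P8: blocked at fork node lam ∈ conditioning set.
{alpha, lam} contains no descendant of theta and blocks every backdoor path.
Every element of {alpha, lam} is needed (dropping alpha leaves P3 open; dropping lam leaves P5 open), so no proper subset is valid.
Among all size-2 subsets of the eligible variables, only {alpha, lam} blocks every backdoor path, so it is the unique smallest valid adjustment set.

{alpha, lam}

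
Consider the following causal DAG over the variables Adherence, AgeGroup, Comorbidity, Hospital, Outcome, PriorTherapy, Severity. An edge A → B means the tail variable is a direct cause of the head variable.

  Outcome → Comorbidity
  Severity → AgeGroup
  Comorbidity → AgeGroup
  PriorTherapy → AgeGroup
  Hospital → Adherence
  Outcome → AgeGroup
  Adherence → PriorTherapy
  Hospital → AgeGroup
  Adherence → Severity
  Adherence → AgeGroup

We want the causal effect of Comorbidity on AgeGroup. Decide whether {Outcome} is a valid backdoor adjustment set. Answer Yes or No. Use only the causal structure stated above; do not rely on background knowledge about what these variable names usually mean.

Yes

Backdoor paths from Comorbidity to AgeGroup (paths whose first edge points into Comorbidity):
  P1: Comorbidity <- Outcome -> AgeGroup
Condition 1 (no descendant of Comorbidity in the set): holds — descendants of Comorbidity are {AgeGroup}; none are in {Outcome}.
Condition 2 (every backdoor path blocked by {Outcome}):
  P1: blocked at fork node Outcome ∈ conditioning set.
{Outcome} satisfies the backdoor criterion.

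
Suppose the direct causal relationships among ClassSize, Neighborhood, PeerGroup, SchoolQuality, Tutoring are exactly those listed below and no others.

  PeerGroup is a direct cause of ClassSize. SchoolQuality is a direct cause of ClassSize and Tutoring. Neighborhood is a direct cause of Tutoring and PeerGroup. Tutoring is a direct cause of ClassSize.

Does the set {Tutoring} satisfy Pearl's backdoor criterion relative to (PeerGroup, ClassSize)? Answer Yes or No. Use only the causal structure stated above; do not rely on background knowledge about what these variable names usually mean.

No

Backdoor paths from PeerGroup to ClassSize (paths whose first edge points into PeerGroup):
  P1: PeerGroup <- Neighborhood -> Tutoring <- SchoolQuality -> ClassSize
  P2: PeerGroup <- Neighborhood -> Tutoring -> ClassSize
Condition 1 (no descendant of PeerGroup in the set): holds — descendants of PeerGroup are {ClassSize}; none are in {Tutoring}.
Condition 2 (every backdoor path blocked by {Tutoring}):
  P1: open — collider(s) Tutoring are conditioned on (or have a conditioned descendant) and no non-collider on the path is in the set.
  P2: blocked at chain node Tutoring ∈ conditioning set.
{Tutoring} does not satisfy the backdoor criterion.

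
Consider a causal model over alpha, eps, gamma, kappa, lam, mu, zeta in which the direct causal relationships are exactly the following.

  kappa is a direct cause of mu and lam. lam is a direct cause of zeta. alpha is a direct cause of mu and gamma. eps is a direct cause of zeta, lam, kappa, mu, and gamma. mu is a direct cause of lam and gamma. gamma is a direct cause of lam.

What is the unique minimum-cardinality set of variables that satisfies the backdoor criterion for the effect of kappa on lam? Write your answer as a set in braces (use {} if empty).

Variables eligible for adjustment (non-descendants of kappa, excluding kappa and lam): {alpha, eps}.
Backdoor paths from kappa to lam:
  P1: kappa <- eps -> mu <- alpha -> gamma -> lam
  P2: kappa <- eps -> mu -> gamma -> lam
  P3: kappa <- eps -> mu -> lam
  P4: kappa <- eps -> gamma <- alpha -> mu -> lam
  P5: kappa <- eps -> gamma <- mu -> lam
  P6: kappa <- eps -> gamma -> lam
  P7: kappa <- eps -> lam
  P8: kappa <- eps -> zeta <- lam
The empty set is not sufficient: P2 (kappa <- eps -> mu -> gamma -> lam) has no collider blocking it and no conditioned non-collider, so it is open.
Try {eps}:
  P1: blocked at fork node eps ∈ conditioning set.
  P2: blocked at fork node eps ∈ conditioning set.
  P3: blocked at fork node eps ∈ conditioning set.
  P4: blocked at fork node eps ∈ conditioning set.
  P5: blocked at fork node eps ∈ conditioning set.
  P6: blocked at fork node eps ∈ conditioning set.
  P7: blocked at fork node eps ∈ conditioning set.
  P8: blocked at fork node eps ∈ conditioning set.
{eps} contains no descendant of kappa and blocks every backdoor path.
No other singleton works — e.g. {alpha} leaves P2 open — so {eps} is the unique smallest valid adjustment set.

{eps}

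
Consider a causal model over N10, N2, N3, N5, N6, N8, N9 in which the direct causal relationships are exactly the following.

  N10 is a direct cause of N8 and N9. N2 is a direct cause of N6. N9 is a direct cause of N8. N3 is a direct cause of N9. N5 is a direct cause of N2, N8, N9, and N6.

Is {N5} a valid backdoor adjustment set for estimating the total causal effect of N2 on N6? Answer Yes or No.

Yes

Backdoor paths from N2 to N6 (paths whose first edge points into N2):
  P1: N2 <- N5 -> N6
Condition 1 (no descendant of N2 in the set): holds — descendants of N2 are {N6}; none are in {N5}.
Condition 2 (every backdoor path blocked by {N5}):
  P1: blocked at fork node N5 ∈ conditioning set.
{N5} satisfies the backdoor criterion.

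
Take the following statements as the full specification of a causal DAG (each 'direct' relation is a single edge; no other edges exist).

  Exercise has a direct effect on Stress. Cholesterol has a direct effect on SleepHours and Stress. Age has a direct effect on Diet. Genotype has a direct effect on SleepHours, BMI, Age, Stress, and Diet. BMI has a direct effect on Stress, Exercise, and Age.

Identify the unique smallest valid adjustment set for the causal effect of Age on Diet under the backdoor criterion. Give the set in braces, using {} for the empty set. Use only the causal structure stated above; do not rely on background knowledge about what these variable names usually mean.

{Genotype}

Variables eligible for adjustment (non-descendants of Age, excluding Age and Diet): {BMI, Cholesterol, Exercise, Genotype, SleepHours, Stress}.
Backdoor paths from Age to Diet:
  P1: Age <- Genotype -> Diet
  P2: Age <- BMI <- Genotype -> Diet
  P3: Age <- BMI -> Exercise -> Stress <- Genotype -> Diet
  P4: Age <- BMI -> Exercise -> Stress <- Cholesterol -> SleepHours <- Genotype -> Diet
  P5: Age <- BMI -> Stress <- Genotype -> Diet
  P6: Age <- BMI -> Stress <- Cholesterol -> SleepHours <- Genotype -> Diet
The empty set is not sufficient: P1 (Age <- Genotype -> Diet) has no collider blocking it and no conditioned non-collider, so it is open.
Try {Genotype}:
  P1: blocked at fork node Genotype ∈ conditioning set.
  P2: blocked at fork node Genotype ∈ conditioning set.
  P3: blocked at collider Stress (neither it nor any descendant is in the conditioning set).
  P4: blocked at collider Stress (neither it nor any descendant is in the conditioning set).
  P5: blocked at collider Stress (neither it nor any descendant is in the conditioning set).
  P6: blocked at collider Stress (neither it nor any descendant is in the conditioning set).
{Genotype} contains no descendant of Age and blocks every backdoor path.
No other singleton works — e.g. {BMI} leaves P1 open — so {Genotype} is the unique smallest valid adjustment set.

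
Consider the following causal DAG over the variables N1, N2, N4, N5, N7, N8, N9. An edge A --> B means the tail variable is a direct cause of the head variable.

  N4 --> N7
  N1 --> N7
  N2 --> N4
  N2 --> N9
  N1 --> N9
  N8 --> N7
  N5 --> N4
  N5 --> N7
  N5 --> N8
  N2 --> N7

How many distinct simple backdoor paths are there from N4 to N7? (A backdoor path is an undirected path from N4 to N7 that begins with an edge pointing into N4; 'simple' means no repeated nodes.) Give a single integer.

A backdoor path from N4 to N7 is any simple undirected path whose first edge points into N4 (i.e. leaves N4 via a parent).
Parents of N4: {N2, N5}.
Enumerating:
  P1: N4 <- N2 -> N9 <- N1 -> N7
  P2: N4 <- N2 -> N7
  P3: N4 <- N5 -> N8 -> N7
  P4: N4 <- N5 -> N7
That exhausts the simple backdoor paths. Count: 4.

4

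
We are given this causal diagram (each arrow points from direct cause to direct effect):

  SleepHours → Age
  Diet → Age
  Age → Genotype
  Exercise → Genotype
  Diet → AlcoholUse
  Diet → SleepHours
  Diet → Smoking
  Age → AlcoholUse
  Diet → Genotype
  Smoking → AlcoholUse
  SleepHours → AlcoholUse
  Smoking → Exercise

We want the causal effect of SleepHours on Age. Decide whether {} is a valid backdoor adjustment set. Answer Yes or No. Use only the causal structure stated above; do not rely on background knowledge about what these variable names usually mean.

No

Backdoor paths from SleepHours to Age (paths whose first edge points into SleepHours):
  P1: SleepHours <- Diet -> Smoking -> Exercise -> Genotype <- Age
  P2: SleepHours <- Diet -> Smoking -> AlcoholUse <- Age
  P3: SleepHours <- Diet -> Age
  P4: SleepHours <- Diet -> AlcoholUse <- Smoking -> Exercise -> Genotype <- Age
  P5: SleepHours <- Diet -> AlcoholUse <- Age
  P6: SleepHours <- Diet -> Genotype <- Age
  P7: SleepHours <- Diet -> Genotype <- Exercise <- Smoking -> AlcoholUse <- Age
Condition 1 (no descendant of SleepHours in the set): holds — descendants of SleepHours are {Age, AlcoholUse, Genotype}; none are in {}.
Condition 2 (every backdoor path blocked by {}):
  P1: blocked at collider Genotype (neither it nor any descendant is in the conditioning set).
  P2: blocked at collider AlcoholUse (neither it nor any descendant is in the conditioning set).
  P3: open — no interior node is in the conditioning set.
  P4: blocked at collider AlcoholUse (neither it nor any descendant is in the conditioning set).
  P5: blocked at collider AlcoholUse (neither it nor any descendant is in the conditioning set).
  P6: blocked at collider Genotype (neither it nor any descendant is in the conditioning set).
  P7: blocked at collider Genotype (neither it nor any descendant is in the conditioning set).
{} does not satisfy the backdoor criterion.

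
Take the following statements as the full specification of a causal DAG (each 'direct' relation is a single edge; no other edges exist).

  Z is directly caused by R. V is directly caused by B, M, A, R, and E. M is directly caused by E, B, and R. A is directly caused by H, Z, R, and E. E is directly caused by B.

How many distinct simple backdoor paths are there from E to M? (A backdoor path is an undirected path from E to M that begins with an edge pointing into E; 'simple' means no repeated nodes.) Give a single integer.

A backdoor path from E to M is any simple undirected path whose first edge points into E (i.e. leaves E via a parent).
Parents of E: {B}.
Enumerating:
  P1: E <- B -> M
  P2: E <- B -> V <- R -> M
  P3: E <- B -> V <- A <- R -> M
  P4: E <- B -> V <- A <- Z <- R -> M
  P5: E <- B -> V <- M
That exhausts the simple backdoor paths. Count: 5.

5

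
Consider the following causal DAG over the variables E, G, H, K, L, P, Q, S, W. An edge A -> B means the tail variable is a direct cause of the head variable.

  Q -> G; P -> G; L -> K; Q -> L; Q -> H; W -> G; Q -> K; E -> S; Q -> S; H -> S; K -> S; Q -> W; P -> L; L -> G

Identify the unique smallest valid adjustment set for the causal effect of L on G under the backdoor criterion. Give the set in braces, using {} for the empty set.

Variables eligible for adjustment (non-descendants of L, excluding L and G): {E, H, P, Q, W}.
Backdoor paths from L to G:
  P1: L <- P -> G
  P2: L <- Q -> W -> G
  P3: L <- Q -> G
The empty set is not sufficient: P1 (L <- P -> G) has no collider blocking it and no conditioned non-collider, so it is open.
Try {P, Q}:
  P1: blocked at fork node P ∈ conditioning set.
  P2: blocked at fork node Q ∈ conditioning set.
  P3: blocked at fork node Q ∈ conditioning set.
{P, Q} contains no descendant of L and blocks every backdoor path.
Every element of {P, Q} is needed (dropping P leaves P1 open; dropping Q leaves P2 open), so no proper subset is valid.
Among all size-2 subsets of the eligible variables, only {P, Q} blocks every backdoor path, so it is the unique smallest valid adjustment set.

{P, Q}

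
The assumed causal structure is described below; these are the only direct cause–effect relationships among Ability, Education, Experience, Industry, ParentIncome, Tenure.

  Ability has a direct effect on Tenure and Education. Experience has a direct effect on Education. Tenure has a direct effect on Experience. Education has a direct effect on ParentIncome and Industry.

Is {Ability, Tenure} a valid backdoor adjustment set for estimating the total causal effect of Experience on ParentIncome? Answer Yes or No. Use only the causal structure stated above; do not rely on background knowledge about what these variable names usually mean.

Yes

Backdoor paths from Experience to ParentIncome (paths whose first edge points into Experience):
  P1: Experience <- Tenure <- Ability -> Education -> ParentIncome
Condition 1 (no descendant of Experience in the set): holds — descendants of Experience are {Education, Industry, ParentIncome}; none are in {Ability, Tenure}.
Condition 2 (every backdoor path blocked by {Ability, Tenure}):
  P1: blocked at chain node Tenure ∈ conditioning set.
{Ability, Tenure} satisfies the backdoor criterion.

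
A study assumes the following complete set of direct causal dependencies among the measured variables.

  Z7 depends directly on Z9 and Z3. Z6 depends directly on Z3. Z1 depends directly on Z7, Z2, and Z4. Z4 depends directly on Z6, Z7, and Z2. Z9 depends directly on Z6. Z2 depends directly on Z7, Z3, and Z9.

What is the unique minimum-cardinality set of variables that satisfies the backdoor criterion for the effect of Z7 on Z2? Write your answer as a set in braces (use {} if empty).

{Z3, Z9}

Variables eligible for adjustment (non-descendants of Z7, excluding Z7 and Z2): {Z3, Z6, Z9}.
Backdoor paths from Z7 to Z2:
  P1: Z7 <- Z3 -> Z6 -> Z9 -> Z2
  P2: Z7 <- Z3 -> Z6 -> Z4 <- Z2
  P3: Z7 <- Z3 -> Z6 -> Z4 -> Z1 <- Z2
  P4: Z7 <- Z3 -> Z2
  P5: Z7 <- Z9 <- Z6 <- Z3 -> Z2
  P6: Z7 <- Z9 <- Z6 -> Z4 <- Z2
  P7: Z7 <- Z9 <- Z6 -> Z4 -> Z1 <- Z2
  P8: Z7 <- Z9 -> Z2
The empty set is not sufficient: P1 (Z7 <- Z3 -> Z6 -> Z9 -> Z2) has no collider blocking it and no conditioned non-collider, so it is open.
Try {Z3, Z9}:
  P1: blocked at fork node Z3 ∈ conditioning set.
  P2: blocked at fork node Z3 ∈ conditioning set.
  P3: blocked at fork node Z3 ∈ conditioning set.
  P4: blocked at fork node Z3 ∈ conditioning set.
  P5: blocked at chain node Z9 ∈ conditioning set.
  P6: blocked at chain node Z9 ∈ conditioning set.
  P7: blocked at chain node Z9 ∈ conditioning set.
  P8: blocked at fork node Z9 ∈ conditioning set.
{Z3, Z9} contains no descendant of Z7 and blocks every backdoor path.
Every element of {Z3, Z9} is needed (dropping Z3 leaves P4 open; dropping Z9 leaves P8 open), so no proper subset is valid.
Among all size-2 subsets of the eligible variables, only {Z3, Z9} blocks every backdoor path, so it is the unique smallest valid adjustment set.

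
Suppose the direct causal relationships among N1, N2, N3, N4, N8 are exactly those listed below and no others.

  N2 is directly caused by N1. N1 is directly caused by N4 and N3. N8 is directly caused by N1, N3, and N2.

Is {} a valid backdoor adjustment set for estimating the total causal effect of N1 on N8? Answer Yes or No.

Backdoor paths from N1 to N8 (paths whose first edge points into N1):
  P1: N1 <- N3 -> N8
Condition 1 (no descendant of N1 in the set): holds — descendants of N1 are {N2, N8}; none are in {}.
Condition 2 (every backdoor path blocked by {}):
  P1: open — no interior node is in the conditioning set.
{} does not satisfy the backdoor criterion.

No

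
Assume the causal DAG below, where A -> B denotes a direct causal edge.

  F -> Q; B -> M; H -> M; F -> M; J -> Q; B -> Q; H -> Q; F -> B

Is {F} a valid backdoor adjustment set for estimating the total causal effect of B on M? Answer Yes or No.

Backdoor paths from B to M (paths whose first edge points into B):
  P1: B <- F -> Q <- H -> M
  P2: B <- F -> M
Condition 1 (no descendant of B in the set): holds — descendants of B are {M, Q}; none are in {F}.
Condition 2 (every backdoor path blocked by {F}):
  P1: blocked at fork node F ∈ conditioning set.
  P2: blocked at fork node F ∈ conditioning set.
{F} satisfies the backdoor criterion.

Yes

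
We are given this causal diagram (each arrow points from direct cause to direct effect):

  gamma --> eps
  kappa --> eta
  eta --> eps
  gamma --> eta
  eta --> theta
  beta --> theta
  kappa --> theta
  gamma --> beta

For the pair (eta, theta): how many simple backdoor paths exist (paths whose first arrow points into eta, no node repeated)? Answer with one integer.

2

A backdoor path from eta to theta is any simple undirected path whose first edge points into eta (i.e. leaves eta via a parent).
Parents of eta: {gamma, kappa}.
Enumerating:
  P1: eta <- gamma -> beta -> theta
  P2: eta <- kappa -> theta
That exhausts the simple backdoor paths. Count: 2.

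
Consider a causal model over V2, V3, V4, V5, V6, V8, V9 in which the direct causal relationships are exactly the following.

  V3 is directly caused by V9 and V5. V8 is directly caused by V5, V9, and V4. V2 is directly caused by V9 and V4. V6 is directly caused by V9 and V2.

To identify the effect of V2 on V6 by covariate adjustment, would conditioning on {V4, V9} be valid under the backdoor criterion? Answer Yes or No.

Yes

Backdoor paths from V2 to V6 (paths whose first edge points into V2):
  P1: V2 <- V4 -> V8 <- V5 -> V3 <- V9 -> V6
  P2: V2 <- V4 -> V8 <- V9 -> V6
  P3: V2 <- V9 -> V6
Condition 1 (no descendant of V2 in the set): holds — descendants of V2 are {V6}; none are in {V4, V9}.
Condition 2 (every backdoor path blocked by {V4, V9}):
  P1: blocked at fork node V4 ∈ conditioning set.
  P2: blocked at fork node V4 ∈ conditioning set.
  P3: blocked at fork node V9 ∈ conditioning set.
{V4, V9} satisfies the backdoor criterion.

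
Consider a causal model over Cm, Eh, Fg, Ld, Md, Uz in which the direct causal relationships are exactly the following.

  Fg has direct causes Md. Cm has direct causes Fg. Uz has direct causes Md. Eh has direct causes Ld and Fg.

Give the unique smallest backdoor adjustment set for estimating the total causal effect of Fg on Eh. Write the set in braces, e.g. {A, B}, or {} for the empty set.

{}

Variables eligible for adjustment (non-descendants of Fg, excluding Fg and Eh): {Ld, Md, Uz}.
Backdoor paths from Fg to Eh:
  (none)
With no backdoor paths the empty set already satisfies the criterion, and it is trivially minimal.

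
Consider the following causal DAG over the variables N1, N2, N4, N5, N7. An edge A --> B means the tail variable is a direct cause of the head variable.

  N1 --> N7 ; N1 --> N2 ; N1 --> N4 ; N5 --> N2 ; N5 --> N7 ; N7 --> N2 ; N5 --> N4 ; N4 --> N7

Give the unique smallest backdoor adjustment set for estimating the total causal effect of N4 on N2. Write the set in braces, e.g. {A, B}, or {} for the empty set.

Variables eligible for adjustment (non-descendants of N4, excluding N4 and N2): {N1, N5}.
Backdoor paths from N4 to N2:
  P1: N4 <- N1 -> N7 <- N5 -> N2
  P2: N4 <- N1 -> N7 -> N2
  P3: N4 <- N1 -> N2
  P4: N4 <- N5 -> N7 <- N1 -> N2
  P5: N4 <- N5 -> N7 -> N2
  P6: N4 <- N5 -> N2
The empty set is not sufficient: P2 (N4 <- N1 -> N7 -> N2) has no collider blocking it and no conditioned non-collider, so it is open.
Try {N1, N5}:
  P1: blocked at fork node N1 ∈ conditioning set.
  P2: blocked at fork node N1 ∈ conditioning set.
  P3: blocked at fork node N1 ∈ conditioning set.
  P4: blocked at fork node N5 ∈ conditioning set.
  P5: blocked at fork node N5 ∈ conditioning set.
  P6: blocked at fork node N5 ∈ conditioning set.
{N1, N5} contains no descendant of N4 and blocks every backdoor path.
Every element of {N1, N5} is needed (dropping N1 leaves P2 open; dropping N5 leaves P5 open), so no proper subset is valid.
Among all size-2 subsets of the eligible variables, only {N1, N5} blocks every backdoor path, so it is the unique smallest valid adjustment set.

{N1, N5}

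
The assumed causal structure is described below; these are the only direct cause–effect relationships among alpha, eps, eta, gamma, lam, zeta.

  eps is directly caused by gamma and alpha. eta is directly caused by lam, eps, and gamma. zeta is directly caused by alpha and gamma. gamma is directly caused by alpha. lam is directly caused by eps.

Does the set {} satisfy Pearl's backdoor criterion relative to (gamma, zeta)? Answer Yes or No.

Backdoor paths from gamma to zeta (paths whose first edge points into gamma):
  P1: gamma <- alpha -> zeta
Condition 1 (no descendant of gamma in the set): holds — descendants of gamma are {eps, eta, lam, zeta}; none are in {}.
Condition 2 (every backdoor path blocked by {}):
  P1: open — no interior node is in the conditioning set.
{} does not satisfy the backdoor criterion.

No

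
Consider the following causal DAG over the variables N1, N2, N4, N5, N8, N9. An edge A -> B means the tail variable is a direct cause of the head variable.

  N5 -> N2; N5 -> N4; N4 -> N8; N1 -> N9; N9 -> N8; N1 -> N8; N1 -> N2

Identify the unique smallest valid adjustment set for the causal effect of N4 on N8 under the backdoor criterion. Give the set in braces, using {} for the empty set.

Variables eligible for adjustment (non-descendants of N4, excluding N4 and N8): {N1, N2, N5, N9}.
Backdoor paths from N4 to N8:
  P1: N4 <- N5 -> N2 <- N1 -> N9 -> N8
  P2: N4 <- N5 -> N2 <- N1 -> N8
Each backdoor path contains an unconditioned collider, so every path is already blocked with the empty conditioning set:
  P1: blocked at collider N2 (neither it nor any descendant is in the conditioning set).
  P2: blocked at collider N2 (neither it nor any descendant is in the conditioning set).
The empty set is therefore the unique smallest valid set.

{}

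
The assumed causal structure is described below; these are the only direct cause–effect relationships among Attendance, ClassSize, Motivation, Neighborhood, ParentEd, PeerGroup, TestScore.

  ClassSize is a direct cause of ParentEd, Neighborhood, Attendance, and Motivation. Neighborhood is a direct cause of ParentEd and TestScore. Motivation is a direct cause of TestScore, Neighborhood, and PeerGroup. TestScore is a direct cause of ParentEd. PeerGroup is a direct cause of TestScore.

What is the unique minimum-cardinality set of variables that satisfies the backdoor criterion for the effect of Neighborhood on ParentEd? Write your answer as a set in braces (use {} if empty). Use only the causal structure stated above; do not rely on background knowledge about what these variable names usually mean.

{ClassSize, Motivation}

Variables eligible for adjustment (non-descendants of Neighborhood, excluding Neighborhood and ParentEd): {Attendance, ClassSize, Motivation, PeerGroup}.
Backdoor paths from Neighborhood to ParentEd:
  P1: Neighborhood <- ClassSize -> Motivation -> PeerGroup -> TestScore -> ParentEd
  P2: Neighborhood <- ClassSize -> Motivation -> TestScore -> ParentEd
  P3: Neighborhood <- ClassSize -> ParentEd
  P4: Neighborhood <- Motivation <- ClassSize -> ParentEd
  P5: Neighborhood <- Motivation -> PeerGroup -> TestScore -> ParentEd
  P6: Neighborhood <- Motivation -> TestScore -> ParentEd
The empty set is not sufficient: P1 (Neighborhood <- ClassSize -> Motivation -> PeerGroup -> TestScore -> ParentEd) has no collider blocking it and no conditioned non-collider, so it is open.
Try {ClassSize, Motivation}:
  P1: blocked at fork node ClassSize ∈ conditioning set.
  P2: blocked at fork node ClassSize ∈ conditioning set.
  P3: blocked at fork node ClassSize ∈ conditioning set.
  P4: blocked at chain node Motivation ∈ conditioning set.
  P5: blocked at fork node Motivation ∈ conditioning set.
  P6: blocked at fork node Motivation ∈ conditioning set.
{ClassSize, Motivation} contains no descendant of Neighborhood and blocks every backdoor path.
Every element of {ClassSize, Motivation} is needed (dropping ClassSize leaves P3 open; dropping Motivation leaves P5 open), so no proper subset is valid.
Among all size-2 subsets of the eligible variables, only {ClassSize, Motivation} blocks every backdoor path, so it is the unique smallest valid adjustment set.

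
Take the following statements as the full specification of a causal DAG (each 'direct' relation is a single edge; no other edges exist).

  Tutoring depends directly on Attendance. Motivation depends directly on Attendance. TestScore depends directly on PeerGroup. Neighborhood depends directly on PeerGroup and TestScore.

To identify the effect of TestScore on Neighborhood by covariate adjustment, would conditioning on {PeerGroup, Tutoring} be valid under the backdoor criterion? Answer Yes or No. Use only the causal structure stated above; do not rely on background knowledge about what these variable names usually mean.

Yes

Backdoor paths from TestScore to Neighborhood (paths whose first edge points into TestScore):
  P1: TestScore <- PeerGroup -> Neighborhood
Condition 1 (no descendant of TestScore in the set): holds — descendants of TestScore are {Neighborhood}; none are in {PeerGroup, Tutoring}.
Condition 2 (every backdoor path blocked by {PeerGroup, Tutoring}):
  P1: blocked at fork node PeerGroup ∈ conditioning set.
{PeerGroup, Tutoring} satisfies the backdoor criterion.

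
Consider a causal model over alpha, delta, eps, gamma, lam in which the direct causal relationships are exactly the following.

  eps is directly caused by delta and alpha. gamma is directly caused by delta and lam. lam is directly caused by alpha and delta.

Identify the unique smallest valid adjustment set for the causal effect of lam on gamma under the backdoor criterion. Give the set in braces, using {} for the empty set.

{delta}

Variables eligible for adjustment (non-descendants of lam, excluding lam and gamma): {alpha, delta, eps}.
Backdoor paths from lam to gamma:
  P1: lam <- alpha -> eps <- delta -> gamma
  P2: lam <- delta -> gamma
The empty set is not sufficient: P2 (lam <- delta -> gamma) has no collider blocking it and no conditioned non-collider, so it is open.
Try {delta}:
  P1: blocked at collider eps (neither it nor any descendant is in the conditioning set).
  P2: blocked at fork node delta ∈ conditioning set.
{delta} contains no descendant of lam and blocks every backdoor path.
No other singleton works — e.g. {alpha} leaves P2 open — so {delta} is the unique smallest valid adjustment set.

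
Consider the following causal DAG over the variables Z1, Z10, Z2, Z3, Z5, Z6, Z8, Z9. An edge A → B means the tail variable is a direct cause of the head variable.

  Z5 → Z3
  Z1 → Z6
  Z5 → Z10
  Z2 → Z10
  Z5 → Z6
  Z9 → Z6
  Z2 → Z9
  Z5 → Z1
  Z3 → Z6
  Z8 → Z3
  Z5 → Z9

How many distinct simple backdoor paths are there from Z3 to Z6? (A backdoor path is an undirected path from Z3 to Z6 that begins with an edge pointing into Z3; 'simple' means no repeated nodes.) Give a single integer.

A backdoor path from Z3 to Z6 is any simple undirected path whose first edge points into Z3 (i.e. leaves Z3 via a parent).
Parents of Z3: {Z5, Z8}.
Enumerating:
  P1: Z3 <- Z5 -> Z1 -> Z6
  P2: Z3 <- Z5 -> Z10 <- Z2 -> Z9 -> Z6
  P3: Z3 <- Z5 -> Z9 -> Z6
  P4: Z3 <- Z5 -> Z6
That exhausts the simple backdoor paths. Count: 4.

4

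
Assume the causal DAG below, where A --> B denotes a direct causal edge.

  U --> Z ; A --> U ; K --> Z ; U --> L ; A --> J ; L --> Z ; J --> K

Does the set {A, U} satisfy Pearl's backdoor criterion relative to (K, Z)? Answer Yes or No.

Backdoor paths from K to Z (paths whose first edge points into K):
  P1: K <- J <- A -> U -> L -> Z
  P2: K <- J <- A -> U -> Z
Condition 1 (no descendant of K in the set): holds — descendants of K are {Z}; none are in {A, U}.
Condition 2 (every backdoor path blocked by {A, U}):
  P1: blocked at fork node A ∈ conditioning set.
  P2: blocked at fork node A ∈ conditioning set.
{A, U} satisfies the backdoor criterion.

Yes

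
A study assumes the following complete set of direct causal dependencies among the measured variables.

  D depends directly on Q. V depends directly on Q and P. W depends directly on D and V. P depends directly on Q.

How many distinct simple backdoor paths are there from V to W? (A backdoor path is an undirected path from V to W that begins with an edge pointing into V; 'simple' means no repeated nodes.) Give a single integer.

2

A backdoor path from V to W is any simple undirected path whose first edge points into V (i.e. leaves V via a parent).
Parents of V: {P, Q}.
Enumerating:
  P1: V <- Q -> D -> W
  P2: V <- P <- Q -> D -> W
That exhausts the simple backdoor paths. Count: 2.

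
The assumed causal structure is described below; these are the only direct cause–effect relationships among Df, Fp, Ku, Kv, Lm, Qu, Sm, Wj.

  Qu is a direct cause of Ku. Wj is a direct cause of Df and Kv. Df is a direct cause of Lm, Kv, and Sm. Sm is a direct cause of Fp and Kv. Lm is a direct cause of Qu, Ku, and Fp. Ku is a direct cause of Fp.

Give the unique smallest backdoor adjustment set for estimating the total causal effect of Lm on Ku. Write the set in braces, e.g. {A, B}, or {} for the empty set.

{}

Variables eligible for adjustment (non-descendants of Lm, excluding Lm and Ku): {Df, Kv, Sm, Wj}.
Backdoor paths from Lm to Ku:
  P1: Lm <- Df <- Wj -> Kv <- Sm -> Fp <- Ku
  P2: Lm <- Df -> Sm -> Fp <- Ku
  P3: Lm <- Df -> Kv <- Sm -> Fp <- Ku
Each backdoor path contains an unconditioned collider, so every path is already blocked with the empty conditioning set:
  P1: blocked at collider Kv (neither it nor any descendant is in the conditioning set).
  P2: blocked at collider Fp (neither it nor any descendant is in the conditioning set).
  P3: blocked at collider Kv (neither it nor any descendant is in the conditioning set).
The empty set is therefore the unique smallest valid set.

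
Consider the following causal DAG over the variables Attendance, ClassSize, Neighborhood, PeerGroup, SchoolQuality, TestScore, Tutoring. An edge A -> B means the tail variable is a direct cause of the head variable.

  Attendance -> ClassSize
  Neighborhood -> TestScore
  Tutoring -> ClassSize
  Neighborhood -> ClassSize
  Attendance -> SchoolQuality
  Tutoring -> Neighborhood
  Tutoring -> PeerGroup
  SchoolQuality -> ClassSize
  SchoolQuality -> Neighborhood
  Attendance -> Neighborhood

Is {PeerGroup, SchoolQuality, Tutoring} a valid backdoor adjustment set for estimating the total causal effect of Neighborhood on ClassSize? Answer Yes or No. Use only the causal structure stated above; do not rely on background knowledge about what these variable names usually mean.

No

Backdoor paths from Neighborhood to ClassSize (paths whose first edge points into Neighborhood):
  P1: Neighborhood <- Attendance -> SchoolQuality -> ClassSize
  P2: Neighborhood <- Attendance -> ClassSize
  P3: Neighborhood <- SchoolQuality <- Attendance -> ClassSize
  P4: Neighborhood <- SchoolQuality -> ClassSize
  P5: Neighborhood <- Tutoring -> ClassSize
Condition 1 (no descendant of Neighborhood in the set): holds — descendants of Neighborhood are {ClassSize, TestScore}; none are in {PeerGroup, SchoolQuality, Tutoring}.
Condition 2 (every backdoor path blocked by {PeerGroup, SchoolQuality, Tutoring}):
  P1: blocked at chain node SchoolQuality ∈ conditioning set.
  P2: open — no interior node is in the conditioning set.
  P3: blocked at chain node SchoolQuality ∈ conditioning set.
  P4: blocked at fork node SchoolQuality ∈ conditioning set.
  P5: blocked at fork node Tutoring ∈ conditioning set.
{PeerGroup, SchoolQuality, Tutoring} does not satisfy the backdoor criterion.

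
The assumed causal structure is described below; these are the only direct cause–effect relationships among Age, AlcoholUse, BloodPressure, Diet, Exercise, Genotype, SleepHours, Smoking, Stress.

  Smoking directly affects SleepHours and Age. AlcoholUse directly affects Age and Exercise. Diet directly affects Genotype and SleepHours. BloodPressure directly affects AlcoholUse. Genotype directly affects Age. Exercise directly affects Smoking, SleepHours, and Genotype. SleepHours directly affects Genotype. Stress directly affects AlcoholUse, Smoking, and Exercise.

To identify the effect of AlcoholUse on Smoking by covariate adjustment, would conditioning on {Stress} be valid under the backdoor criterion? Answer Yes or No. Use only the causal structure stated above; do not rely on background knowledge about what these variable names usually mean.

Backdoor paths from AlcoholUse to Smoking (paths whose first edge points into AlcoholUse):
  P1: AlcoholUse <- Stress -> Exercise -> Smoking
  P2: AlcoholUse <- Stress -> Exercise -> SleepHours <- Diet -> Genotype -> Age <- Smoking
  P3: AlcoholUse <- Stress -> Exercise -> SleepHours <- Smoking
  P4: AlcoholUse <- Stress -> Exercise -> SleepHours -> Genotype -> Age <- Smoking
  P5: AlcoholUse <- Stress -> Exercise -> Genotype <- Diet -> SleepHours <- Smoking
  P6: AlcoholUse <- Stress -> Exercise -> Genotype <- SleepHours <- Smoking
  P7: AlcoholUse <- Stress -> Exercise -> Genotype -> Age <- Smoking
  P8: AlcoholUse <- Stress -> Smoking
Condition 1 (no descendant of AlcoholUse in the set): holds — descendants of AlcoholUse are {Age, Exercise, Genotype, SleepHours, Smoking}; none are in {Stress}.
Condition 2 (every backdoor path blocked by {Stress}):
  P1: blocked at fork node Stress ∈ conditioning set.
  P2: blocked at fork node Stress ∈ conditioning set.
  P3: blocked at fork node Stress ∈ conditioning set.
  P4: blocked at fork node Stress ∈ conditioning set.
  P5: blocked at fork node Stress ∈ conditioning set.
  P6: blocked at fork node Stress ∈ conditioning set.
  P7: blocked at fork node Stress ∈ conditioning set.
  P8: blocked at fork node Stress ∈ conditioning set.
{Stress} satisfies the backdoor criterion.

Yes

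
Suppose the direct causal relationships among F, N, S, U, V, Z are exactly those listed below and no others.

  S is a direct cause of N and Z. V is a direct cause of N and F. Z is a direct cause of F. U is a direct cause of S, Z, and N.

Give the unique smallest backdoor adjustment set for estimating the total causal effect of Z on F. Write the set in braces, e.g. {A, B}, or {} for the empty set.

{}

Variables eligible for adjustment (non-descendants of Z, excluding Z and F): {N, S, U, V}.
Backdoor paths from Z to F:
  P1: Z <- U -> S -> N <- V -> F
  P2: Z <- U -> N <- V -> F
  P3: Z <- S <- U -> N <- V -> F
  P4: Z <- S -> N <- V -> F
Each backdoor path contains an unconditioned collider, so every path is already blocked with the empty conditioning set:
  P1: blocked at collider N (neither it nor any descendant is in the conditioning set).
  P2: blocked at collider N (neither it nor any descendant is in the conditioning set).
  P3: blocked at collider N (neither it nor any descendant is in the conditioning set).
  P4: blocked at collider N (neither it nor any descendant is in the conditioning set).
The empty set is therefore the unique smallest valid set.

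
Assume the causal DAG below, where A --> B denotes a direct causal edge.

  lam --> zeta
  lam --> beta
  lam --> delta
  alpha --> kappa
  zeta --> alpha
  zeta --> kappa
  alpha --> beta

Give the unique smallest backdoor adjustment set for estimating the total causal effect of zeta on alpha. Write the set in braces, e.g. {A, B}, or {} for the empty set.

Variables eligible for adjustment (non-descendants of zeta, excluding zeta and alpha): {delta, lam}.
Backdoor paths from zeta to alpha:
  P1: zeta <- lam -> beta <- alpha
Each backdoor path contains an unconditioned collider, so every path is already blocked with the empty conditioning set:
  P1: blocked at collider beta (neither it nor any descendant is in the conditioning set).
The empty set is therefore the unique smallest valid set.

{}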